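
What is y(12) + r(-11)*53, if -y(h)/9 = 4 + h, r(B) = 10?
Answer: 386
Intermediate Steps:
y(h) = -36 - 9*h (y(h) = -9*(4 + h) = -36 - 9*h)
y(12) + r(-11)*53 = (-36 - 9*12) + 10*53 = (-36 - 108) + 530 = -144 + 530 = 386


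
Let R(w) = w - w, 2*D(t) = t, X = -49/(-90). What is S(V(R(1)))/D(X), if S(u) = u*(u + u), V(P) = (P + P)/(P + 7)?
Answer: 0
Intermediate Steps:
X = 49/90 (X = -49*(-1/90) = 49/90 ≈ 0.54444)
D(t) = t/2
R(w) = 0
V(P) = 2*P/(7 + P) (V(P) = (2*P)/(7 + P) = 2*P/(7 + P))
S(u) = 2*u² (S(u) = u*(2*u) = 2*u²)
S(V(R(1)))/D(X) = (2*(2*0/(7 + 0))²)/(((½)*(49/90))) = (2*(2*0/7)²)/(49/180) = (2*(2*0*(⅐))²)*(180/49) = (2*0²)*(180/49) = (2*0)*(180/49) = 0*(180/49) = 0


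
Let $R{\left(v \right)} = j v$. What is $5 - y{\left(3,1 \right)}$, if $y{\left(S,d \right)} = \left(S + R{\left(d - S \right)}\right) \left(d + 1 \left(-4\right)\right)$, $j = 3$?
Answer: $-4$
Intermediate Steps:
$R{\left(v \right)} = 3 v$
$y{\left(S,d \right)} = \left(-4 + d\right) \left(- 2 S + 3 d\right)$ ($y{\left(S,d \right)} = \left(S + 3 \left(d - S\right)\right) \left(d + 1 \left(-4\right)\right) = \left(S - \left(- 3 d + 3 S\right)\right) \left(d - 4\right) = \left(- 2 S + 3 d\right) \left(-4 + d\right) = \left(-4 + d\right) \left(- 2 S + 3 d\right)$)
$5 - y{\left(3,1 \right)} = 5 - \left(\left(-12\right) 1 + 8 \cdot 3 + 3 \cdot 1 - 3 \left(3 - 1\right)\right) = 5 - \left(-12 + 24 + 3 - 3 \left(3 - 1\right)\right) = 5 - \left(-12 + 24 + 3 - 3 \cdot 2\right) = 5 - \left(-12 + 24 + 3 - 6\right) = 5 - 9 = -4$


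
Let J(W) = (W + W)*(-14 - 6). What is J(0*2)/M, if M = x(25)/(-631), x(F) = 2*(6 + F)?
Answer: 0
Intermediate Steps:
x(F) = 12 + 2*F
M = -62/631 (M = (12 + 2*25)/(-631) = (12 + 50)*(-1/631) = 62*(-1/631) = -62/631 ≈ -0.098257)
J(W) = -40*W (J(W) = (2*W)*(-20) = -40*W)
J(0*2)/M = (-0*2)/(-62/631) = -40*0*(-631/62) = 0*(-631/62) = 0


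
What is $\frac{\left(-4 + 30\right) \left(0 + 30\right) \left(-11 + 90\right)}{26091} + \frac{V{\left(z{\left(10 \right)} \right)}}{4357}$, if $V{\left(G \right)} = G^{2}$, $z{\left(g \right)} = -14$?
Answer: $\frac{7015184}{2914833} \approx 2.4067$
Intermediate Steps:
$\frac{\left(-4 + 30\right) \left(0 + 30\right) \left(-11 + 90\right)}{26091} + \frac{V{\left(z{\left(10 \right)} \right)}}{4357} = \frac{\left(-4 + 30\right) \left(0 + 30\right) \left(-11 + 90\right)}{26091} + \frac{\left(-14\right)^{2}}{4357} = 26 \cdot 30 \cdot 79 \cdot \frac{1}{26091} + 196 \cdot \frac{1}{4357} = 780 \cdot 79 \cdot \frac{1}{26091} + \frac{196}{4357} = 61620 \cdot \frac{1}{26091} + \frac{196}{4357} = \frac{1580}{669} + \frac{196}{4357} = \frac{7015184}{2914833}$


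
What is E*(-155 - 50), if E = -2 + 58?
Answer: -11480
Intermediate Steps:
E = 56
E*(-155 - 50) = 56*(-155 - 50) = 56*(-205) = -11480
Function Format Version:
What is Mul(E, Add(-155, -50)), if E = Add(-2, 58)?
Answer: -11480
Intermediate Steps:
E = 56
Mul(E, Add(-155, -50)) = Mul(56, Add(-155, -50)) = Mul(56, -205) = -11480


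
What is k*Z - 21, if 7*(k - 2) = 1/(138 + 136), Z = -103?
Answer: -435489/1918 ≈ -227.05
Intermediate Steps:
k = 3837/1918 (k = 2 + 1/(7*(138 + 136)) = 2 + (1/7)/274 = 2 + (1/7)*(1/274) = 2 + 1/1918 = 3837/1918 ≈ 2.0005)
k*Z - 21 = (3837/1918)*(-103) - 21 = -395211/1918 - 21 = -435489/1918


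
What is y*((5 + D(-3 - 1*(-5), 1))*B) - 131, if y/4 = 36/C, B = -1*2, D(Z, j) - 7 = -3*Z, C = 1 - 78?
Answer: -8359/77 ≈ -108.56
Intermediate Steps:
C = -77
D(Z, j) = 7 - 3*Z
B = -2
y = -144/77 (y = 4*(36/(-77)) = 4*(36*(-1/77)) = 4*(-36/77) = -144/77 ≈ -1.8701)
y*((5 + D(-3 - 1*(-5), 1))*B) - 131 = -144*(5 + (7 - 3*(-3 - 1*(-5))))*(-2)/77 - 131 = -144*(5 + (7 - 3*(-3 + 5)))*(-2)/77 - 131 = -144*(5 + (7 - 3*2))*(-2)/77 - 131 = -144*(5 + (7 - 6))*(-2)/77 - 131 = -144*(5 + 1)*(-2)/77 - 131 = -864*(-2)/77 - 131 = -144/77*(-12) - 131 = 1728/77 - 131 = -8359/77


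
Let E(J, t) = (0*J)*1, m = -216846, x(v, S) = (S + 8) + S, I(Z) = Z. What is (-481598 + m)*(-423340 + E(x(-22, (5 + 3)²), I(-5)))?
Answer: 295679282960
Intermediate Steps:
x(v, S) = 8 + 2*S (x(v, S) = (8 + S) + S = 8 + 2*S)
E(J, t) = 0 (E(J, t) = 0*1 = 0)
(-481598 + m)*(-423340 + E(x(-22, (5 + 3)²), I(-5))) = (-481598 - 216846)*(-423340 + 0) = -698444*(-423340) = 295679282960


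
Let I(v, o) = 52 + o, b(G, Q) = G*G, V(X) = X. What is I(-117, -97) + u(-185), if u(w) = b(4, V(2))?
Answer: -29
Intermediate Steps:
b(G, Q) = G**2
u(w) = 16 (u(w) = 4**2 = 16)
I(-117, -97) + u(-185) = (52 - 97) + 16 = -45 + 16 = -29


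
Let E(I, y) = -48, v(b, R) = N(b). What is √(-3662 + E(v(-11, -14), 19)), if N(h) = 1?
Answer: I*√3710 ≈ 60.91*I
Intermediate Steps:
v(b, R) = 1
√(-3662 + E(v(-11, -14), 19)) = √(-3662 - 48) = √(-3710) = I*√3710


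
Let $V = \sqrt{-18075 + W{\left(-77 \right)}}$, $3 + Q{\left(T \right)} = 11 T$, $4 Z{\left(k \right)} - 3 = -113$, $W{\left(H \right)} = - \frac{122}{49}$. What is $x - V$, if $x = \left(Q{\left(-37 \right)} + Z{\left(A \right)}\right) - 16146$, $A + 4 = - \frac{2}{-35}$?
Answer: $- \frac{33167}{2} - \frac{i \sqrt{885797}}{7} \approx -16584.0 - 134.45 i$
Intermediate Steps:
$A = - \frac{138}{35}$ ($A = -4 - \frac{2}{-35} = -4 - - \frac{2}{35} = -4 + \frac{2}{35} = - \frac{138}{35} \approx -3.9429$)
$W{\left(H \right)} = - \frac{122}{49}$ ($W{\left(H \right)} = \left(-122\right) \frac{1}{49} = - \frac{122}{49}$)
$Z{\left(k \right)} = - \frac{55}{2}$ ($Z{\left(k \right)} = \frac{3}{4} + \frac{1}{4} \left(-113\right) = \frac{3}{4} - \frac{113}{4} = - \frac{55}{2}$)
$Q{\left(T \right)} = -3 + 11 T$
$x = - \frac{33167}{2}$ ($x = \left(\left(-3 + 11 \left(-37\right)\right) - \frac{55}{2}\right) - 16146 = \left(\left(-3 - 407\right) - \frac{55}{2}\right) - 16146 = \left(-410 - \frac{55}{2}\right) - 16146 = - \frac{875}{2} - 16146 = - \frac{33167}{2} \approx -16584.0$)
$V = \frac{i \sqrt{885797}}{7}$ ($V = \sqrt{-18075 - \frac{122}{49}} = \sqrt{- \frac{885797}{49}} = \frac{i \sqrt{885797}}{7} \approx 134.45 i$)
$x - V = - \frac{33167}{2} - \frac{i \sqrt{885797}}{7}$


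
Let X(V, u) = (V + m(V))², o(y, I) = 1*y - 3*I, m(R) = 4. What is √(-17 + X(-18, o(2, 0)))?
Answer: √179 ≈ 13.379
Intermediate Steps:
o(y, I) = y - 3*I
X(V, u) = (4 + V)² (X(V, u) = (V + 4)² = (4 + V)²)
√(-17 + X(-18, o(2, 0))) = √(-17 + (4 - 18)²) = √(-17 + (-14)²) = √(-17 + 196) = √179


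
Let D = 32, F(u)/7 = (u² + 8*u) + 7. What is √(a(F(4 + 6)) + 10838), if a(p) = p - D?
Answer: √12115 ≈ 110.07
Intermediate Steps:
F(u) = 49 + 7*u² + 56*u (F(u) = 7*((u² + 8*u) + 7) = 7*(7 + u² + 8*u) = 49 + 7*u² + 56*u)
a(p) = -32 + p (a(p) = p - 1*32 = p - 32 = -32 + p)
√(a(F(4 + 6)) + 10838) = √((-32 + (49 + 7*(4 + 6)² + 56*(4 + 6))) + 10838) = √((-32 + (49 + 7*10² + 56*10)) + 10838) = √((-32 + (49 + 7*100 + 560)) + 10838) = √((-32 + (49 + 700 + 560)) + 10838) = √((-32 + 1309) + 10838) = √(1277 + 10838) = √12115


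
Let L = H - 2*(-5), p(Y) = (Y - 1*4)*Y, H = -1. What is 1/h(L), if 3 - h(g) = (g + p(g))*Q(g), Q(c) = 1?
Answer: -1/51 ≈ -0.019608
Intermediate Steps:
p(Y) = Y*(-4 + Y) (p(Y) = (Y - 4)*Y = (-4 + Y)*Y = Y*(-4 + Y))
L = 9 (L = -1 - 2*(-5) = -1 + 10 = 9)
h(g) = 3 - g - g*(-4 + g) (h(g) = 3 - (g + g*(-4 + g)) = 3 + (-g - g*(-4 + g)) = 3 - g - g*(-4 + g))
1/h(L) = 1/(3 - 1*9 - 1*9*(-4 + 9)) = 1/(3 - 9 - 1*9*5) = 1/(3 - 9 - 45) = 1/(-51) = -1/51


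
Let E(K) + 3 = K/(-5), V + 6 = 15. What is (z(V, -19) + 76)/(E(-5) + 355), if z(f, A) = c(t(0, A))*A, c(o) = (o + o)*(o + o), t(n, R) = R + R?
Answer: -109668/353 ≈ -310.67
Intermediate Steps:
V = 9 (V = -6 + 15 = 9)
t(n, R) = 2*R
c(o) = 4*o² (c(o) = (2*o)*(2*o) = 4*o²)
E(K) = -3 - K/5 (E(K) = -3 + K/(-5) = -3 + K*(-⅕) = -3 - K/5)
z(f, A) = 16*A³ (z(f, A) = (4*(2*A)²)*A = (4*(4*A²))*A = (16*A²)*A = 16*A³)
(z(V, -19) + 76)/(E(-5) + 355) = (16*(-19)³ + 76)/((-3 - ⅕*(-5)) + 355) = (16*(-6859) + 76)/((-3 + 1) + 355) = (-109744 + 76)/(-2 + 355) = -109668/353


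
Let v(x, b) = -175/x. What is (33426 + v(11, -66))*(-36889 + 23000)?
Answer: -5104360279/11 ≈ -4.6403e+8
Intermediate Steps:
(33426 + v(11, -66))*(-36889 + 23000) = (33426 - 175/11)*(-36889 + 23000) = (33426 - 175*1/11)*(-13889) = (33426 - 175/11)*(-13889) = (367511/11)*(-13889) = -5104360279/11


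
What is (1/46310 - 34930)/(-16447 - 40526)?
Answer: 1617608299/2638419630 ≈ 0.61310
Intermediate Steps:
(1/46310 - 34930)/(-16447 - 40526) = (1/46310 - 34930)/(-56973) = -1617608299/46310*(-1/56973) = 1617608299/2638419630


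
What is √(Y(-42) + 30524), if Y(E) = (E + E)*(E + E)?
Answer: 2*√9395 ≈ 193.86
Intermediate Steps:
Y(E) = 4*E² (Y(E) = (2*E)*(2*E) = 4*E²)
√(Y(-42) + 30524) = √(4*(-42)² + 30524) = √(4*1764 + 30524) = √(7056 + 30524) = √37580 = 2*√9395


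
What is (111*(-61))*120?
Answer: -812520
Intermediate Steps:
(111*(-61))*120 = -6771*120 = -812520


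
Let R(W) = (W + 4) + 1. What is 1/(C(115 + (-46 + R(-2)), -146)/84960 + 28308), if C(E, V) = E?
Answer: 1180/33403441 ≈ 3.5326e-5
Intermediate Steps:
R(W) = 5 + W (R(W) = (4 + W) + 1 = 5 + W)
1/(C(115 + (-46 + R(-2)), -146)/84960 + 28308) = 1/((115 + (-46 + (5 - 2)))/84960 + 28308) = 1/((115 + (-46 + 3))*(1/84960) + 28308) = 1/((115 - 43)*(1/84960) + 28308) = 1/(72*(1/84960) + 28308) = 1/(1/1180 + 28308) = 1/(33403441/1180) = 1180/33403441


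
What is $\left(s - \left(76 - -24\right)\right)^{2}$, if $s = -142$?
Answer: $58564$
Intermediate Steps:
$\left(s - \left(76 - -24\right)\right)^{2} = \left(-142 - \left(76 - -24\right)\right)^{2} = \left(-142 - \left(76 + 24\right)\right)^{2} = \left(-142 - 100\right)^{2} = \left(-242\right)^{2} = 58564$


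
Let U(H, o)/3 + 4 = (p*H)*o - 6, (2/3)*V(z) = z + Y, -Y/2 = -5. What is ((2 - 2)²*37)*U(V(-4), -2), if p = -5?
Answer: 0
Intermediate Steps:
Y = 10 (Y = -2*(-5) = 10)
V(z) = 15 + 3*z/2 (V(z) = 3*(z + 10)/2 = 3*(10 + z)/2 = 15 + 3*z/2)
U(H, o) = -30 - 15*H*o (U(H, o) = -12 + 3*((-5*H)*o - 6) = -12 + 3*(-5*H*o - 6) = -12 + 3*(-6 - 5*H*o) = -12 + (-18 - 15*H*o) = -30 - 15*H*o)
((2 - 2)²*37)*U(V(-4), -2) = ((2 - 2)²*37)*(-30 - 15*(15 + (3/2)*(-4))*(-2)) = (0²*37)*(-30 - 15*(15 - 6)*(-2)) = (0*37)*(-30 - 15*9*(-2)) = 0*(-30 + 270) = 0*240 = 0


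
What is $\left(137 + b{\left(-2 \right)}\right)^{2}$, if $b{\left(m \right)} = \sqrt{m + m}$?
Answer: $18765 + 548 i \approx 18765.0 + 548.0 i$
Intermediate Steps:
$b{\left(m \right)} = \sqrt{2} \sqrt{m}$ ($b{\left(m \right)} = \sqrt{2 m} = \sqrt{2} \sqrt{m}$)
$\left(137 + b{\left(-2 \right)}\right)^{2} = \left(137 + \sqrt{2} \sqrt{-2}\right)^{2} = \left(137 + \sqrt{2} i \sqrt{2}\right)^{2} = \left(137 + 2 i\right)^{2}$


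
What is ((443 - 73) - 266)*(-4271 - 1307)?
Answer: -580112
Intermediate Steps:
((443 - 73) - 266)*(-4271 - 1307) = (370 - 266)*(-5578) = 104*(-5578) = -580112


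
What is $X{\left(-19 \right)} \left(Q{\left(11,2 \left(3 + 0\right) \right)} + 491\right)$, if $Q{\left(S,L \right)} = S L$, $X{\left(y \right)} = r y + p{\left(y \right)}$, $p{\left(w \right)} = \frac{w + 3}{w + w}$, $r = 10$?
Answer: $- \frac{2006314}{19} \approx -1.056 \cdot 10^{5}$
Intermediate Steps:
$p{\left(w \right)} = \frac{3 + w}{2 w}$
$X{\left(y \right)} = 10 y + \frac{3 + y}{2 y}$
$Q{\left(S,L \right)} = L S$
$X{\left(-19 \right)} \left(Q{\left(11,2 \left(3 + 0\right) \right)} + 491\right) = \frac{3 - 19 + 20 \left(-19\right)^{2}}{2 \left(-19\right)} \left(2 \left(3 + 0\right) 11 + 491\right) = \frac{1}{2} \left(- \frac{1}{19}\right) \left(3 - 19 + 20 \cdot 361\right) \left(2 \cdot 3 \cdot 11 + 491\right) = \frac{1}{2} \left(- \frac{1}{19}\right) \left(3 - 19 + 7220\right) \left(6 \cdot 11 + 491\right) = \frac{1}{2} \left(- \frac{1}{19}\right) 7204 \left(66 + 491\right) = \left(- \frac{3602}{19}\right) 557 = - \frac{2006314}{19}$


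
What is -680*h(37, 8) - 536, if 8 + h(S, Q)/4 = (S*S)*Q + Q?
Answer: -29789976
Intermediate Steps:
h(S, Q) = -32 + 4*Q + 4*Q*S² (h(S, Q) = -32 + 4*((S*S)*Q + Q) = -32 + 4*(S²*Q + Q) = -32 + 4*(Q*S² + Q) = -32 + 4*(Q + Q*S²) = -32 + (4*Q + 4*Q*S²) = -32 + 4*Q + 4*Q*S²)
-680*h(37, 8) - 536 = -680*(-32 + 4*8 + 4*8*37²) - 536 = -680*(-32 + 32 + 4*8*1369) - 536 = -680*(-32 + 32 + 43808) - 536 = -680*43808 - 536 = -29789440 - 536 = -29789976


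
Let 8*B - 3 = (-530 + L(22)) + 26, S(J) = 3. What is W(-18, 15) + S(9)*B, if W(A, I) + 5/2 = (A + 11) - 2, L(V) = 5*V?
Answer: -1265/8 ≈ -158.13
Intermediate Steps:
W(A, I) = 13/2 + A (W(A, I) = -5/2 + ((A + 11) - 2) = -5/2 + ((11 + A) - 2) = -5/2 + (9 + A) = 13/2 + A)
B = -391/8 (B = 3/8 + ((-530 + 5*22) + 26)/8 = 3/8 + ((-530 + 110) + 26)/8 = 3/8 + (-420 + 26)/8 = 3/8 + (1/8)*(-394) = 3/8 - 197/4 = -391/8 ≈ -48.875)
W(-18, 15) + S(9)*B = (13/2 - 18) + 3*(-391/8) = -23/2 - 1173/8 = -1265/8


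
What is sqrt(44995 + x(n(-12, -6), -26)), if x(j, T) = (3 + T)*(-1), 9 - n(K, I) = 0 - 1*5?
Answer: 3*sqrt(5002) ≈ 212.17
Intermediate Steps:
n(K, I) = 14 (n(K, I) = 9 - (0 - 1*5) = 9 - (0 - 5) = 9 - 1*(-5) = 9 + 5 = 14)
x(j, T) = -3 - T
sqrt(44995 + x(n(-12, -6), -26)) = sqrt(44995 + (-3 - 1*(-26))) = sqrt(44995 + (-3 + 26)) = sqrt(44995 + 23) = sqrt(45018) = 3*sqrt(5002)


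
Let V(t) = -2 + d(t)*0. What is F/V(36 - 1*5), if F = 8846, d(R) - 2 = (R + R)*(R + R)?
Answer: -4423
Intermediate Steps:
d(R) = 2 + 4*R² (d(R) = 2 + (R + R)*(R + R) = 2 + (2*R)*(2*R) = 2 + 4*R²)
V(t) = -2 (V(t) = -2 + (2 + 4*t²)*0 = -2 + 0 = -2)
F/V(36 - 1*5) = 8846/(-2) = 8846*(-½) = -4423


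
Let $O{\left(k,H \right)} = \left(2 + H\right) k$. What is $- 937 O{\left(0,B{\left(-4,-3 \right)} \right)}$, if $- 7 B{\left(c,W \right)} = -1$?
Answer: $0$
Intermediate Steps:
$B{\left(c,W \right)} = \frac{1}{7}$ ($B{\left(c,W \right)} = \left(- \frac{1}{7}\right) \left(-1\right) = \frac{1}{7}$)
$O{\left(k,H \right)} = k \left(2 + H\right)$
$- 937 O{\left(0,B{\left(-4,-3 \right)} \right)} = - 937 \cdot 0 \left(2 + \frac{1}{7}\right) = - 937 \cdot 0 \cdot \frac{15}{7} = \left(-937\right) 0 = 0$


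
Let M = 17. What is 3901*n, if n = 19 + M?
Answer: 140436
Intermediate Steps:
n = 36 (n = 19 + 17 = 36)
3901*n = 3901*36 = 140436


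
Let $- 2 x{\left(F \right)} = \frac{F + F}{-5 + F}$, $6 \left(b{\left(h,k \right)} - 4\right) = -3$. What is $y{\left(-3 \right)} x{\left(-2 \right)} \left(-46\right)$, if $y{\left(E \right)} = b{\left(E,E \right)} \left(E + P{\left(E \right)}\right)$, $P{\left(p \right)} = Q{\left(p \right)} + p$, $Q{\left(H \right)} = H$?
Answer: $-414$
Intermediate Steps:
$b{\left(h,k \right)} = \frac{7}{2}$ ($b{\left(h,k \right)} = 4 + \frac{1}{6} \left(-3\right) = 4 - \frac{1}{2} = \frac{7}{2}$)
$x{\left(F \right)} = - \frac{F}{-5 + F}$ ($x{\left(F \right)} = - \frac{\left(F + F\right) \frac{1}{-5 + F}}{2} = - \frac{2 F \frac{1}{-5 + F}}{2} = - \frac{F}{-5 + F}$)
$P{\left(p \right)} = 2 p$ ($P{\left(p \right)} = p + p = 2 p$)
$y{\left(E \right)} = \frac{21 E}{2}$ ($y{\left(E \right)} = \frac{7 \left(E + 2 E\right)}{2} = \frac{7 \cdot 3 E}{2} = \frac{21 E}{2}$)
$y{\left(-3 \right)} x{\left(-2 \right)} \left(-46\right) = \frac{21}{2} \left(-3\right) \left(\left(-1\right) \left(-2\right) \frac{1}{-5 - 2}\right) \left(-46\right) = - \frac{63 \left(\left(-1\right) \left(-2\right) \frac{1}{-7}\right)}{2} \left(-46\right) = - \frac{63 \left(\left(-1\right) \left(-2\right) \left(- \frac{1}{7}\right)\right)}{2} \left(-46\right) = \left(- \frac{63}{2}\right) \left(- \frac{2}{7}\right) \left(-46\right) = 9 \left(-46\right) = -414$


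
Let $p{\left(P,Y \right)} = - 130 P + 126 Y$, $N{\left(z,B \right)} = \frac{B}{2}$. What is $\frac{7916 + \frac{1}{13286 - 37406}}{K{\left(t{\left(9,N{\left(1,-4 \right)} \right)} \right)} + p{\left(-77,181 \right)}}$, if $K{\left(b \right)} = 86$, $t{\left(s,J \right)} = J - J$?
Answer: $\frac{190933919}{793596240} \approx 0.24059$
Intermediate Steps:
$N{\left(z,B \right)} = \frac{B}{2}$ ($N{\left(z,B \right)} = B \frac{1}{2} = \frac{B}{2}$)
$t{\left(s,J \right)} = 0$
$\frac{7916 + \frac{1}{13286 - 37406}}{K{\left(t{\left(9,N{\left(1,-4 \right)} \right)} \right)} + p{\left(-77,181 \right)}} = \frac{7916 + \frac{1}{13286 - 37406}}{86 + \left(\left(-130\right) \left(-77\right) + 126 \cdot 181\right)} = \frac{7916 + \frac{1}{-24120}}{86 + \left(10010 + 22806\right)} = \frac{7916 - \frac{1}{24120}}{86 + 32816} = \frac{190933919}{24120 \cdot 32902} = \frac{190933919}{24120} \cdot \frac{1}{32902} = \frac{190933919}{793596240}$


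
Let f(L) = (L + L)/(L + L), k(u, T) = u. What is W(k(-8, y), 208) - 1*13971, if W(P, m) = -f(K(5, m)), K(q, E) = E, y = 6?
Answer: -13972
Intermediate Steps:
f(L) = 1 (f(L) = (2*L)/((2*L)) = (2*L)*(1/(2*L)) = 1)
W(P, m) = -1 (W(P, m) = -1*1 = -1)
W(k(-8, y), 208) - 1*13971 = -1 - 1*13971 = -1 - 13971 = -13972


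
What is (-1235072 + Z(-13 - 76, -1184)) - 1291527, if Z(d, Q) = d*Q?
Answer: -2421223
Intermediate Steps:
Z(d, Q) = Q*d
(-1235072 + Z(-13 - 76, -1184)) - 1291527 = (-1235072 - 1184*(-13 - 76)) - 1291527 = (-1235072 - 1184*(-89)) - 1291527 = (-1235072 + 105376) - 1291527 = -1129696 - 1291527 = -2421223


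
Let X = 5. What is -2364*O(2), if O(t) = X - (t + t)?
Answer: -2364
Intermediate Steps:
O(t) = 5 - 2*t (O(t) = 5 - (t + t) = 5 - 2*t)
-2364*O(2) = -2364*(5 - 2*2) = -2364*(5 - 4) = -2364*1 = -2364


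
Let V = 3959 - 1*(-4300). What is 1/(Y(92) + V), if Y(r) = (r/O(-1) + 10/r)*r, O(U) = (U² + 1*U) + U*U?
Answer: 1/16733 ≈ 5.9762e-5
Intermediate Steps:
O(U) = U + 2*U² (O(U) = (U² + U) + U² = (U + U²) + U² = U + 2*U²)
Y(r) = r*(r + 10/r) (Y(r) = (r/((-(1 + 2*(-1)))) + 10/r)*r = (r/((-(1 - 2))) + 10/r)*r = (r/((-1*(-1))) + 10/r)*r = (r/1 + 10/r)*r = (r*1 + 10/r)*r = (r + 10/r)*r = r*(r + 10/r))
V = 8259 (V = 3959 + 4300 = 8259)
1/(Y(92) + V) = 1/((10 + 92²) + 8259) = 1/((10 + 8464) + 8259) = 1/(8474 + 8259) = 1/16733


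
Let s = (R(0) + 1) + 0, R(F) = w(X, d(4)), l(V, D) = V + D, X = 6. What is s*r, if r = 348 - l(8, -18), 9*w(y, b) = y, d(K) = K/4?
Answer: 1790/3 ≈ 596.67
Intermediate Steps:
d(K) = K/4 (d(K) = K*(1/4) = K/4)
w(y, b) = y/9
l(V, D) = D + V
R(F) = 2/3 (R(F) = (1/9)*6 = 2/3)
r = 358 (r = 348 - (-18 + 8) = 348 - 1*(-10) = 348 + 10 = 358)
s = 5/3 (s = (2/3 + 1) + 0 = 5/3 + 0 = 5/3 ≈ 1.6667)
s*r = (5/3)*358 = 1790/3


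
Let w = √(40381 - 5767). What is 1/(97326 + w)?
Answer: 5407/526239759 - √3846/3157438554 ≈ 1.0255e-5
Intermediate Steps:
w = 3*√3846 (w = √34614 = 3*√3846 ≈ 186.05)
1/(97326 + w) = 1/(97326 + 3*√3846)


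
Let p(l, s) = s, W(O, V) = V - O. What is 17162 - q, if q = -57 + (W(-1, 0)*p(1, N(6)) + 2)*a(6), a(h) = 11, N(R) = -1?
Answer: 17208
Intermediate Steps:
q = -46 (q = -57 + ((0 - 1*(-1))*(-1) + 2)*11 = -57 + ((0 + 1)*(-1) + 2)*11 = -57 + (1*(-1) + 2)*11 = -57 + (-1 + 2)*11 = -57 + 1*11 = -57 + 11 = -46)
17162 - q = 17162 - 1*(-46) = 17162 + 46 = 17208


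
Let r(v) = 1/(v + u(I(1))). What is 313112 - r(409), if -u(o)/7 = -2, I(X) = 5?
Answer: 132446375/423 ≈ 3.1311e+5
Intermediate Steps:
u(o) = 14 (u(o) = -7*(-2) = 14)
r(v) = 1/(14 + v) (r(v) = 1/(v + 14) = 1/(14 + v))
313112 - r(409) = 313112 - 1/(14 + 409) = 313112 - 1/423 = 132446375/423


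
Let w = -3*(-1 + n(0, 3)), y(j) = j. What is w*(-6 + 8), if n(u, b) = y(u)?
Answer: 6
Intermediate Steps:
n(u, b) = u
w = 3 (w = -3*(-1 + 0) = -3*(-1) = 3)
w*(-6 + 8) = 3*(-6 + 8) = 3*2 = 6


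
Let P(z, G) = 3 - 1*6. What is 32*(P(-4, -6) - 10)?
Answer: -416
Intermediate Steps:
P(z, G) = -3 (P(z, G) = 3 - 6 = -3)
32*(P(-4, -6) - 10) = 32*(-3 - 10) = 32*(-13) = -416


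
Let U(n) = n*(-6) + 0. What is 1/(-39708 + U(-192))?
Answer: -1/38556 ≈ -2.5936e-5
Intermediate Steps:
U(n) = -6*n (U(n) = -6*n + 0 = -6*n)
1/(-39708 + U(-192)) = 1/(-39708 - 6*(-192)) = 1/(-39708 + 1152) = 1/(-38556) = -1/38556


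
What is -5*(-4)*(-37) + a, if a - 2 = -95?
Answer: -833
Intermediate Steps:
a = -93 (a = 2 - 95 = -93)
-5*(-4)*(-37) + a = -5*(-4)*(-37) - 93 = 20*(-37) - 93 = -740 - 93 = -833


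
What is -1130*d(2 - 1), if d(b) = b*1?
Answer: -1130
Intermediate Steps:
d(b) = b
-1130*d(2 - 1) = -1130*(2 - 1) = -1130*1 = -1130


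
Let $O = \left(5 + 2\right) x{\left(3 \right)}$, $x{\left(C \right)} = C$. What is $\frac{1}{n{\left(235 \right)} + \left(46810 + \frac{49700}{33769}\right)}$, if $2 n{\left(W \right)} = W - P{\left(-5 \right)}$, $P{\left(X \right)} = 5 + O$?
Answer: $\frac{67538}{3168610901} \approx 2.1315 \cdot 10^{-5}$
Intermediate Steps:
$O = 21$ ($O = \left(5 + 2\right) 3 = 7 \cdot 3 = 21$)
$P{\left(X \right)} = 26$ ($P{\left(X \right)} = 5 + 21 = 26$)
$n{\left(W \right)} = -13 + \frac{W}{2}$ ($n{\left(W \right)} = \frac{W - 26}{2} = \frac{-26 + W}{2} = -13 + \frac{W}{2}$)
$\frac{1}{n{\left(235 \right)} + \left(46810 + \frac{49700}{33769}\right)} = \frac{1}{\left(-13 + \frac{1}{2} \cdot 235\right) + \left(46810 + \frac{49700}{33769}\right)} = \frac{1}{\left(-13 + \frac{235}{2}\right) + \left(46810 + 49700 \cdot \frac{1}{33769}\right)} = \frac{1}{\frac{209}{2} + \left(46810 + \frac{49700}{33769}\right)} = \frac{1}{\frac{209}{2} + \frac{1580776590}{33769}} = \frac{1}{\frac{3168610901}{67538}} = \frac{67538}{3168610901}$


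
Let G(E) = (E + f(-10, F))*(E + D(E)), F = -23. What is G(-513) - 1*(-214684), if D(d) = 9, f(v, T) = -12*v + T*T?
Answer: 146140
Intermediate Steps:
f(v, T) = T² - 12*v (f(v, T) = -12*v + T² = T² - 12*v)
G(E) = (9 + E)*(649 + E) (G(E) = (E + ((-23)² - 12*(-10)))*(E + 9) = (E + (529 + 120))*(9 + E) = (E + 649)*(9 + E) = (649 + E)*(9 + E) = (9 + E)*(649 + E))
G(-513) - 1*(-214684) = (5841 + (-513)² + 658*(-513)) - 1*(-214684) = (5841 + 263169 - 337554) + 214684 = -68544 + 214684 = 146140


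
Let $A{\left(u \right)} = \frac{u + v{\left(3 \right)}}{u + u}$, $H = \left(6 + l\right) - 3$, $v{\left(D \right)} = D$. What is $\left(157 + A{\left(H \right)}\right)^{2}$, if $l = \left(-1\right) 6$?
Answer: $24649$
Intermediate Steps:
$l = -6$
$H = -3$ ($H = \left(6 - 6\right) - 3 = 0 - 3 = -3$)
$A{\left(u \right)} = \frac{3 + u}{2 u}$ ($A{\left(u \right)} = \frac{u + 3}{u + u} = \frac{3 + u}{2 u}$)
$\left(157 + A{\left(H \right)}\right)^{2} = \left(157 + \frac{3 - 3}{2 \left(-3\right)}\right)^{2} = \left(157 + \frac{1}{2} \left(- \frac{1}{3}\right) 0\right)^{2} = \left(157 + 0\right)^{2} = 157^{2} = 24649$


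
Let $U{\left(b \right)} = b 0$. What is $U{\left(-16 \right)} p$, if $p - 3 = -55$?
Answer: $0$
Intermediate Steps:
$p = -52$ ($p = 3 - 55 = -52$)
$U{\left(b \right)} = 0$
$U{\left(-16 \right)} p = 0 \left(-52\right) = 0$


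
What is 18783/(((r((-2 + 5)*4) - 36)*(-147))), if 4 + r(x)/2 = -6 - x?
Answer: 6261/3920 ≈ 1.5972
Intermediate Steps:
r(x) = -20 - 2*x (r(x) = -8 + 2*(-6 - x) = -8 + (-12 - 2*x) = -20 - 2*x)
18783/(((r((-2 + 5)*4) - 36)*(-147))) = 18783/((((-20 - 2*(-2 + 5)*4) - 36)*(-147))) = 18783/((((-20 - 6*4) - 36)*(-147))) = 18783/((((-20 - 2*12) - 36)*(-147))) = 18783/((((-20 - 24) - 36)*(-147))) = 18783/(((-44 - 36)*(-147))) = 18783/((-80*(-147))) = 18783/11760 = 18783*(1/11760) = 6261/3920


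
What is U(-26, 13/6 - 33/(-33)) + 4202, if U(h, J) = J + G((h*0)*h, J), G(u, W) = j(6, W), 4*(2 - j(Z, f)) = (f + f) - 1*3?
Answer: 12619/3 ≈ 4206.3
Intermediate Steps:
j(Z, f) = 11/4 - f/2 (j(Z, f) = 2 - ((f + f) - 1*3)/4 = 2 - (2*f - 3)/4 = 2 - (-3 + 2*f)/4 = 2 + (¾ - f/2) = 11/4 - f/2)
G(u, W) = 11/4 - W/2
U(h, J) = 11/4 + J/2 (U(h, J) = J + (11/4 - J/2) = 11/4 + J/2)
U(-26, 13/6 - 33/(-33)) + 4202 = (11/4 + (13/6 - 33/(-33))/2) + 4202 = (11/4 + (13*(⅙) - 33*(-1/33))/2) + 4202 = (11/4 + (13/6 + 1)/2) + 4202 = (11/4 + (½)*(19/6)) + 4202 = (11/4 + 19/12) + 4202 = 13/3 + 4202 = 12619/3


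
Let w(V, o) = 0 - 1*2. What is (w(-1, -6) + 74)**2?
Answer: 5184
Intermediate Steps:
w(V, o) = -2 (w(V, o) = 0 - 2 = -2)
(w(-1, -6) + 74)**2 = (-2 + 74)**2 = 72**2 = 5184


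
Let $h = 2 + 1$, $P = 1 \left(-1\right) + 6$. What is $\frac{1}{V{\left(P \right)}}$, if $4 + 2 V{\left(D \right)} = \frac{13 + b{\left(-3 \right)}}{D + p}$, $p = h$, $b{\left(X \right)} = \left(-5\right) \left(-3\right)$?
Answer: $-4$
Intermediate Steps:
$P = 5$ ($P = -1 + 6 = 5$)
$h = 3$
$b{\left(X \right)} = 15$
$p = 3$
$V{\left(D \right)} = -2 + \frac{14}{3 + D}$ ($V{\left(D \right)} = -2 + \frac{\left(13 + 15\right) \frac{1}{D + 3}}{2} = -2 + \frac{28 \frac{1}{3 + D}}{2} = -2 + \frac{14}{3 + D}$)
$\frac{1}{V{\left(P \right)}} = \frac{1}{2 \frac{1}{3 + 5} \left(4 - 5\right)} = \frac{1}{2 \cdot \frac{1}{8} \left(4 - 5\right)} = \frac{1}{2 \cdot \frac{1}{8} \left(-1\right)} = \frac{1}{- \frac{1}{4}} = -4$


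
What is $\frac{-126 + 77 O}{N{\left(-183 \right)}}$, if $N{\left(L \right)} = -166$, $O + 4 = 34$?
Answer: $- \frac{1092}{83} \approx -13.157$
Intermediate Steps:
$O = 30$ ($O = -4 + 34 = 30$)
$\frac{-126 + 77 O}{N{\left(-183 \right)}} = \frac{-126 + 77 \cdot 30}{-166} = \left(-126 + 2310\right) \left(- \frac{1}{166}\right) = 2184 \left(- \frac{1}{166}\right) = - \frac{1092}{83}$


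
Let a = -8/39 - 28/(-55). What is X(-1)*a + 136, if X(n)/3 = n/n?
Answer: 97892/715 ≈ 136.91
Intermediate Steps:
X(n) = 3 (X(n) = 3*(n/n) = 3*1 = 3)
a = 652/2145 (a = -8*1/39 - 28*(-1/55) = -8/39 + 28/55 = 652/2145 ≈ 0.30396)
X(-1)*a + 136 = 3*(652/2145) + 136 = 652/715 + 136 = 97892/715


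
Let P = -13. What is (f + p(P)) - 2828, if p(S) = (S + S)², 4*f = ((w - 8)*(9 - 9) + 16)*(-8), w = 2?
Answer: -2184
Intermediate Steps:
f = -32 (f = (((2 - 8)*(9 - 9) + 16)*(-8))/4 = ((-6*0 + 16)*(-8))/4 = ((0 + 16)*(-8))/4 = (16*(-8))/4 = (¼)*(-128) = -32)
p(S) = 4*S² (p(S) = (2*S)² = 4*S²)
(f + p(P)) - 2828 = (-32 + 4*(-13)²) - 2828 = (-32 + 4*169) - 2828 = (-32 + 676) - 2828 = 644 - 2828 = -2184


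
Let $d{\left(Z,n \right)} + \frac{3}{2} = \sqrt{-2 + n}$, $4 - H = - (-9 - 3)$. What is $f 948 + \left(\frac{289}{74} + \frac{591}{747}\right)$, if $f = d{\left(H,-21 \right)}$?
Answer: $- \frac{26115233}{18426} + 948 i \sqrt{23} \approx -1417.3 + 4546.4 i$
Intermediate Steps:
$H = -8$ ($H = 4 - - (-9 - 3) = 4 - \left(-1\right) \left(-12\right) = 4 - 12 = -8$)
$d{\left(Z,n \right)} = - \frac{3}{2} + \sqrt{-2 + n}$
$f = - \frac{3}{2} + i \sqrt{23}$ ($f = - \frac{3}{2} + \sqrt{-2 - 21} = - \frac{3}{2} + \sqrt{-23} = - \frac{3}{2} + i \sqrt{23} \approx -1.5 + 4.7958 i$)
$f 948 + \left(\frac{289}{74} + \frac{591}{747}\right) = \left(- \frac{3}{2} + i \sqrt{23}\right) 948 + \left(\frac{289}{74} + \frac{591}{747}\right) = \left(-1422 + 948 i \sqrt{23}\right) + \left(289 \cdot \frac{1}{74} + 591 \cdot \frac{1}{747}\right) = \left(-1422 + 948 i \sqrt{23}\right) + \left(\frac{289}{74} + \frac{197}{249}\right) = \left(-1422 + 948 i \sqrt{23}\right) + \frac{86539}{18426} = - \frac{26115233}{18426} + 948 i \sqrt{23}$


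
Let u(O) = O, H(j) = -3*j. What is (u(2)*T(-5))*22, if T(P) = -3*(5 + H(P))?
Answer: -2640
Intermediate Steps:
T(P) = -15 + 9*P (T(P) = -3*(5 - 3*P) = -15 + 9*P)
(u(2)*T(-5))*22 = (2*(-15 + 9*(-5)))*22 = (2*(-15 - 45))*22 = (2*(-60))*22 = -120*22 = -2640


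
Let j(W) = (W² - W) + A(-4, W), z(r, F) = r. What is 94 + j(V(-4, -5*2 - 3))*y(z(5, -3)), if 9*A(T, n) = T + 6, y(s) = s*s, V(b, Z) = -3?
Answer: 3596/9 ≈ 399.56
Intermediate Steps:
y(s) = s²
A(T, n) = ⅔ + T/9 (A(T, n) = (T + 6)/9 = (6 + T)/9 = ⅔ + T/9)
j(W) = 2/9 + W² - W (j(W) = (W² - W) + (⅔ + (⅑)*(-4)) = (W² - W) + (⅔ - 4/9) = (W² - W) + 2/9 = 2/9 + W² - W)
94 + j(V(-4, -5*2 - 3))*y(z(5, -3)) = 94 + (2/9 + (-3)² - 1*(-3))*5² = 94 + (2/9 + 9 + 3)*25 = 94 + (110/9)*25 = 94 + 2750/9 = 3596/9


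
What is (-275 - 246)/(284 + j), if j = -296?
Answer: 521/12 ≈ 43.417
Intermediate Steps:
(-275 - 246)/(284 + j) = (-275 - 246)/(284 - 296) = -521/(-12) = -521*(-1/12) = 521/12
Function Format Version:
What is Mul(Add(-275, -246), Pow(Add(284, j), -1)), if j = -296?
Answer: Rational(521, 12) ≈ 43.417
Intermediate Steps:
Mul(Add(-275, -246), Pow(Add(284, j), -1)) = Mul(Add(-275, -246), Pow(Add(284, -296), -1)) = Mul(-521, Pow(-12, -1)) = Mul(-521, Rational(-1, 12)) = Rational(521, 12)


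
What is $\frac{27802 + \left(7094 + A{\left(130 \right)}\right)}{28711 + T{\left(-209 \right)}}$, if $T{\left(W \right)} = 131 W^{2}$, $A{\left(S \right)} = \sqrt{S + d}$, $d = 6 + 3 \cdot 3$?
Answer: $\frac{5816}{958487} + \frac{\sqrt{145}}{5750922} \approx 0.00607$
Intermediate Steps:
$d = 15$ ($d = 6 + 9 = 15$)
$A{\left(S \right)} = \sqrt{15 + S}$ ($A{\left(S \right)} = \sqrt{S + 15} = \sqrt{15 + S}$)
$\frac{27802 + \left(7094 + A{\left(130 \right)}\right)}{28711 + T{\left(-209 \right)}} = \frac{27802 + \left(7094 + \sqrt{15 + 130}\right)}{28711 + 131 \left(-209\right)^{2}} = \frac{27802 + \left(7094 + \sqrt{145}\right)}{28711 + 131 \cdot 43681} = \frac{34896 + \sqrt{145}}{28711 + 5722211} = \frac{34896 + \sqrt{145}}{5750922} = \left(34896 + \sqrt{145}\right) \frac{1}{5750922} = \frac{5816}{958487} + \frac{\sqrt{145}}{5750922}$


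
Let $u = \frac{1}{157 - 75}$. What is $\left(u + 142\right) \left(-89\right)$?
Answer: $- \frac{1036405}{82} \approx -12639.0$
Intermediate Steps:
$u = \frac{1}{82} \approx 0.012195$
$\left(u + 142\right) \left(-89\right) = \left(\frac{1}{82} + 142\right) \left(-89\right) = \frac{11645}{82} \left(-89\right) = - \frac{1036405}{82}$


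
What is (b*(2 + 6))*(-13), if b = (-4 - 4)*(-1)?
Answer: -832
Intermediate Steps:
b = 8 (b = -8*(-1) = 8)
(b*(2 + 6))*(-13) = (8*(2 + 6))*(-13) = (8*8)*(-13) = 64*(-13) = -832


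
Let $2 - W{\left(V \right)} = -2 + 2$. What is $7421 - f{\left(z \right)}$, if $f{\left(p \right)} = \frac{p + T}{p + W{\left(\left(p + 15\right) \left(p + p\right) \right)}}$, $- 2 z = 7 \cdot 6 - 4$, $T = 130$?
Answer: $\frac{126268}{17} \approx 7427.5$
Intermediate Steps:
$z = -19$ ($z = - \frac{7 \cdot 6 - 4}{2} = - \frac{42 - 4}{2} = \left(- \frac{1}{2}\right) 38 = -19$)
$W{\left(V \right)} = 2$ ($W{\left(V \right)} = 2 - \left(-2 + 2\right) = 2 - 0 = 2 + 0 = 2$)
$f{\left(p \right)} = \frac{130 + p}{2 + p}$ ($f{\left(p \right)} = \frac{p + 130}{p + 2} = \frac{130 + p}{2 + p}$)
$7421 - f{\left(z \right)} = 7421 - \frac{130 - 19}{2 - 19} = 7421 - \frac{1}{-17} \cdot 111 = 7421 - \left(- \frac{1}{17}\right) 111 = 7421 - - \frac{111}{17} = 7421 + \frac{111}{17} = \frac{126268}{17}$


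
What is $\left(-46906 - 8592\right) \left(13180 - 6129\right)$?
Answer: $-391316398$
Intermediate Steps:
$\left(-46906 - 8592\right) \left(13180 - 6129\right) = \left(-55498\right) 7051 = -391316398$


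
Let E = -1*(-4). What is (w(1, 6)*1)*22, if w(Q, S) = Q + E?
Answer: 110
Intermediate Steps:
E = 4
w(Q, S) = 4 + Q (w(Q, S) = Q + 4 = 4 + Q)
(w(1, 6)*1)*22 = ((4 + 1)*1)*22 = (5*1)*22 = 5*22 = 110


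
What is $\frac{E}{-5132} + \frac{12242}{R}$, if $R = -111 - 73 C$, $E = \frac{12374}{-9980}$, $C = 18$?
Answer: $- \frac{62698528817}{7298473800} \approx -8.5906$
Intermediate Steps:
$E = - \frac{6187}{4990}$ ($E = 12374 \left(- \frac{1}{9980}\right) = - \frac{6187}{4990} \approx -1.2399$)
$R = -1425$ ($R = -111 - 1314 = -1425$)
$\frac{E}{-5132} + \frac{12242}{R} = - \frac{6187}{4990 \left(-5132\right)} + \frac{12242}{-1425} = \left(- \frac{6187}{4990}\right) \left(- \frac{1}{5132}\right) + 12242 \left(- \frac{1}{1425}\right) = \frac{6187}{25608680} - \frac{12242}{1425} = - \frac{62698528817}{7298473800}$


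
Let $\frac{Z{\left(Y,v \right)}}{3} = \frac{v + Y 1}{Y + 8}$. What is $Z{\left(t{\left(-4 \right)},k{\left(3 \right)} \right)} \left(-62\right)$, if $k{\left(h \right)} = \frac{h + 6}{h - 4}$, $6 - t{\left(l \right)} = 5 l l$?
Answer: $- \frac{2573}{11} \approx -233.91$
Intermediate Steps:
$t{\left(l \right)} = 6 - 5 l^{2}$ ($t{\left(l \right)} = 6 - 5 l l = 6 - 5 l^{2}$)
$k{\left(h \right)} = \frac{6 + h}{-4 + h}$
$Z{\left(Y,v \right)} = \frac{3 \left(Y + v\right)}{8 + Y}$ ($Z{\left(Y,v \right)} = 3 \frac{v + Y 1}{Y + 8} = 3 \frac{v + Y}{8 + Y} = 3 \frac{Y + v}{8 + Y} = \frac{3 \left(Y + v\right)}{8 + Y}$)
$Z{\left(t{\left(-4 \right)},k{\left(3 \right)} \right)} \left(-62\right) = \frac{3 \left(\left(6 - 5 \left(-4\right)^{2}\right) + \frac{6 + 3}{-4 + 3}\right)}{8 + \left(6 - 5 \left(-4\right)^{2}\right)} \left(-62\right) = \frac{3 \left(\left(6 - 80\right) + \frac{1}{-1} \cdot 9\right)}{8 + \left(6 - 80\right)} \left(-62\right) = \frac{3 \left(\left(6 - 80\right) - 9\right)}{8 + \left(6 - 80\right)} \left(-62\right) = \frac{3 \left(-74 - 9\right)}{8 - 74} \left(-62\right) = 3 \frac{1}{-66} \left(-83\right) \left(-62\right) = 3 \left(- \frac{1}{66}\right) \left(-83\right) \left(-62\right) = \frac{83}{22} \left(-62\right) = - \frac{2573}{11}$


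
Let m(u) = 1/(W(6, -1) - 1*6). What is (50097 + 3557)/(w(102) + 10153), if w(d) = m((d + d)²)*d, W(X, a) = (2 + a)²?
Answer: 268270/50663 ≈ 5.2952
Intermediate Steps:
m(u) = -⅕ (m(u) = 1/((2 - 1)² - 1*6) = 1/(1² - 6) = 1/(1 - 6) = 1/(-5) = -⅕)
w(d) = -d/5
(50097 + 3557)/(w(102) + 10153) = (50097 + 3557)/(-⅕*102 + 10153) = 53654/(-102/5 + 10153) = 53654/(50663/5) = 53654*(5/50663) = 268270/50663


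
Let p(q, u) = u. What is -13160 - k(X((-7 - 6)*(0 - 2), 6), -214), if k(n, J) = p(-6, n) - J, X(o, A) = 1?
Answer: -13375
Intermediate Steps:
k(n, J) = n - J
-13160 - k(X((-7 - 6)*(0 - 2), 6), -214) = -13160 - (1 - 1*(-214)) = -13160 - (1 + 214) = -13160 - 1*215 = -13160 - 215 = -13375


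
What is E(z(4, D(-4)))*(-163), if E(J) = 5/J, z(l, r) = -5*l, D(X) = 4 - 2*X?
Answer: 163/4 ≈ 40.750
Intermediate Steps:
E(z(4, D(-4)))*(-163) = (5/((-5*4)))*(-163) = (5/(-20))*(-163) = (5*(-1/20))*(-163) = -1/4*(-163) = 163/4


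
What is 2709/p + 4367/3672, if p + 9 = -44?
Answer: -9715997/194616 ≈ -49.924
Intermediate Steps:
p = -53 (p = -9 - 44 = -53)
2709/p + 4367/3672 = 2709/(-53) + 4367/3672 = 2709*(-1/53) + 4367*(1/3672) = -2709/53 + 4367/3672 = -9715997/194616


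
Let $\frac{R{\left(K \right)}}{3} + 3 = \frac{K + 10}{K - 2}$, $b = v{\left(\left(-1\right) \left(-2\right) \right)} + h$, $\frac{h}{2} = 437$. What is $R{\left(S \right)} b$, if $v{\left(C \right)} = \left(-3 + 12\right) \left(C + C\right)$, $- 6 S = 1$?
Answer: $-20580$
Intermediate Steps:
$S = - \frac{1}{6}$ ($S = \left(- \frac{1}{6}\right) 1 = - \frac{1}{6} \approx -0.16667$)
$h = 874$ ($h = 2 \cdot 437 = 874$)
$v{\left(C \right)} = 18 C$ ($v{\left(C \right)} = 9 \cdot 2 C = 18 C$)
$b = 910$ ($b = 18 \left(\left(-1\right) \left(-2\right)\right) + 874 = 18 \cdot 2 + 874 = 36 + 874 = 910$)
$R{\left(K \right)} = -9 + \frac{3 \left(10 + K\right)}{-2 + K}$ ($R{\left(K \right)} = -9 + 3 \frac{K + 10}{K - 2} = -9 + 3 \frac{10 + K}{-2 + K} = -9 + \frac{3 \left(10 + K\right)}{-2 + K}$)
$R{\left(S \right)} b = \frac{6 \left(8 - - \frac{1}{6}\right)}{-2 - \frac{1}{6}} \cdot 910 = \frac{6 \left(8 + \frac{1}{6}\right)}{- \frac{13}{6}} \cdot 910 = 6 \left(- \frac{6}{13}\right) \frac{49}{6} \cdot 910 = \left(- \frac{294}{13}\right) 910 = -20580$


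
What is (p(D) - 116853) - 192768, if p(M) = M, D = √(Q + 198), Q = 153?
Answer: -309621 + 3*√39 ≈ -3.0960e+5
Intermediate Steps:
D = 3*√39 (D = √(153 + 198) = √351 = 3*√39 ≈ 18.735)
(p(D) - 116853) - 192768 = (3*√39 - 116853) - 192768 = (-116853 + 3*√39) - 192768 = -309621 + 3*√39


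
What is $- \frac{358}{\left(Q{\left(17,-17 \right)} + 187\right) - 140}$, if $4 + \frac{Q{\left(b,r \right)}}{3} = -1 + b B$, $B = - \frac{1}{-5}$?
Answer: $- \frac{1790}{211} \approx -8.4834$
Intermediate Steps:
$B = \frac{1}{5}$ ($B = \left(-1\right) \left(- \frac{1}{5}\right) = \frac{1}{5} \approx 0.2$)
$Q{\left(b,r \right)} = -15 + \frac{3 b}{5}$ ($Q{\left(b,r \right)} = -12 + 3 \left(-1 + b \frac{1}{5}\right) = -12 + 3 \left(-1 + \frac{b}{5}\right) = -12 + \left(-3 + \frac{3 b}{5}\right) = -15 + \frac{3 b}{5}$)
$- \frac{358}{\left(Q{\left(17,-17 \right)} + 187\right) - 140} = - \frac{358}{\left(\left(-15 + \frac{3}{5} \cdot 17\right) + 187\right) - 140} = - \frac{358}{\left(\left(-15 + \frac{51}{5}\right) + 187\right) - 140} = - \frac{358}{\left(- \frac{24}{5} + 187\right) - 140} = - \frac{358}{\frac{911}{5} - 140} = - \frac{358}{\frac{211}{5}} = \left(-358\right) \frac{5}{211} = - \frac{1790}{211}$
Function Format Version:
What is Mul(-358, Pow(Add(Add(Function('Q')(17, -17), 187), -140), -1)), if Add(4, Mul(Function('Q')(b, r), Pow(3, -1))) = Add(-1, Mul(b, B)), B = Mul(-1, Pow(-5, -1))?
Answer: Rational(-1790, 211) ≈ -8.4834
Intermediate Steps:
B = Rational(1, 5) (B = Mul(-1, Rational(-1, 5)) = Rational(1, 5) ≈ 0.20000)
Function('Q')(b, r) = Add(-15, Mul(Rational(3, 5), b)) (Function('Q')(b, r) = Add(-12, Mul(3, Add(-1, Mul(b, Rational(1, 5))))) = Add(-12, Mul(3, Add(-1, Mul(Rational(1, 5), b)))) = Add(-12, Add(-3, Mul(Rational(3, 5), b))) = Add(-15, Mul(Rational(3, 5), b)))
Mul(-358, Pow(Add(Add(Function('Q')(17, -17), 187), -140), -1)) = Mul(-358, Pow(Add(Add(Add(-15, Mul(Rational(3, 5), 17)), 187), -140), -1)) = Mul(-358, Pow(Add(Add(Add(-15, Rational(51, 5)), 187), -140), -1)) = Mul(-358, Pow(Add(Add(Rational(-24, 5), 187), -140), -1)) = Mul(-358, Pow(Add(Rational(911, 5), -140), -1)) = Mul(-358, Pow(Rational(211, 5), -1)) = Mul(-358, Rational(5, 211)) = Rational(-1790, 211)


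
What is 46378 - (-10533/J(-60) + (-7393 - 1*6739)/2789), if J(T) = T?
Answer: 2577455301/55780 ≈ 46208.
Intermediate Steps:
46378 - (-10533/J(-60) + (-7393 - 1*6739)/2789) = 46378 - (-10533/(-60) + (-7393 - 1*6739)/2789) = 46378 - (-10533*(-1/60) + (-7393 - 6739)*(1/2789)) = 46378 - (3511/20 - 14132*1/2789) = 46378 - (3511/20 - 14132/2789) = 46378 - 1*9509539/55780 = 46378 - 9509539/55780 = 2577455301/55780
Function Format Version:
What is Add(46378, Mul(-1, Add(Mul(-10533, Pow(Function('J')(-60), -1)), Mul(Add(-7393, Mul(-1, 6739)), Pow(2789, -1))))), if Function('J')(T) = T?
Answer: Rational(2577455301, 55780) ≈ 46208.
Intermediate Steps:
Add(46378, Mul(-1, Add(Mul(-10533, Pow(Function('J')(-60), -1)), Mul(Add(-7393, Mul(-1, 6739)), Pow(2789, -1))))) = Add(46378, Mul(-1, Add(Mul(-10533, Pow(-60, -1)), Mul(Add(-7393, Mul(-1, 6739)), Pow(2789, -1))))) = Add(46378, Mul(-1, Add(Mul(-10533, Rational(-1, 60)), Mul(Add(-7393, -6739), Rational(1, 2789))))) = Add(46378, Mul(-1, Add(Rational(3511, 20), Mul(-14132, Rational(1, 2789))))) = Add(46378, Mul(-1, Add(Rational(3511, 20), Rational(-14132, 2789)))) = Add(46378, Mul(-1, Rational(9509539, 55780))) = Add(46378, Rational(-9509539, 55780)) = Rational(2577455301, 55780)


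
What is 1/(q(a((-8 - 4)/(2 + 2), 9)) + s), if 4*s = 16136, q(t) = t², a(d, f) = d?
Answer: 1/4043 ≈ 0.00024734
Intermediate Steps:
s = 4034 (s = (¼)*16136 = 4034)
1/(q(a((-8 - 4)/(2 + 2), 9)) + s) = 1/(((-8 - 4)/(2 + 2))² + 4034) = 1/((-12/4)² + 4034) = 1/((-12*¼)² + 4034) = 1/((-3)² + 4034) = 1/(9 + 4034) = 1/4043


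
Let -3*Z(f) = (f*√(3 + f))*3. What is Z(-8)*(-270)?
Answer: -2160*I*√5 ≈ -4829.9*I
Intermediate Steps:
Z(f) = -f*√(3 + f) (Z(f) = -f*√(3 + f)*3/3 = -f*√(3 + f))
Z(-8)*(-270) = -1*(-8)*√(3 - 8)*(-270) = -1*(-8)*√(-5)*(-270) = -1*(-8)*I*√5*(-270) = (8*I*√5)*(-270) = -2160*I*√5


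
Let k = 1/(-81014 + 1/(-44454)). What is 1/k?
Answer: -3601396357/44454 ≈ -81014.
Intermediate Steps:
k = -44454/3601396357 (k = 1/(-81014 - 1/44454) = 1/(-3601396357/44454) = -44454/3601396357 ≈ -1.2344e-5)
1/k = 1/(-44454/3601396357) = -3601396357/44454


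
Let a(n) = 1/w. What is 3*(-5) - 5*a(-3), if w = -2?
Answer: -25/2 ≈ -12.500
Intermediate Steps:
a(n) = -½ (a(n) = 1/(-2) = -½)
3*(-5) - 5*a(-3) = 3*(-5) - 5*(-½) = -15 + 5/2 = -25/2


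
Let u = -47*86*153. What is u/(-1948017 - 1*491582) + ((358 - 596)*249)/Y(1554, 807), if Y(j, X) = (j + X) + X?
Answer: -23769390395/1288108272 ≈ -18.453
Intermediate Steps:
Y(j, X) = j + 2*X (Y(j, X) = (X + j) + X = j + 2*X)
u = -618426 (u = -4042*153 = -618426)
u/(-1948017 - 1*491582) + ((358 - 596)*249)/Y(1554, 807) = -618426/(-1948017 - 1*491582) + ((358 - 596)*249)/(1554 + 2*807) = -618426/(-1948017 - 491582) + (-238*249)/(1554 + 1614) = -618426/(-2439599) - 59262/3168 = -618426*(-1/2439599) - 59262*1/3168 = 618426/2439599 - 9877/528 = -23769390395/1288108272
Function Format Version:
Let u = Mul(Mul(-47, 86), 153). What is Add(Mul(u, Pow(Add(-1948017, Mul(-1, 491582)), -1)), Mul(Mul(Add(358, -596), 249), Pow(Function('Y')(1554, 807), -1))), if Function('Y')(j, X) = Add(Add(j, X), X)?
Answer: Rational(-23769390395, 1288108272) ≈ -18.453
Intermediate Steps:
Function('Y')(j, X) = Add(j, Mul(2, X)) (Function('Y')(j, X) = Add(Add(X, j), X) = Add(j, Mul(2, X)))
u = -618426 (u = Mul(-4042, 153) = -618426)
Add(Mul(u, Pow(Add(-1948017, Mul(-1, 491582)), -1)), Mul(Mul(Add(358, -596), 249), Pow(Function('Y')(1554, 807), -1))) = Add(Mul(-618426, Pow(Add(-1948017, Mul(-1, 491582)), -1)), Mul(Mul(Add(358, -596), 249), Pow(Add(1554, Mul(2, 807)), -1))) = Add(Mul(-618426, Pow(Add(-1948017, -491582), -1)), Mul(Mul(-238, 249), Pow(Add(1554, 1614), -1))) = Add(Mul(-618426, Pow(-2439599, -1)), Mul(-59262, Pow(3168, -1))) = Add(Mul(-618426, Rational(-1, 2439599)), Mul(-59262, Rational(1, 3168))) = Add(Rational(618426, 2439599), Rational(-9877, 528)) = Rational(-23769390395, 1288108272)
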